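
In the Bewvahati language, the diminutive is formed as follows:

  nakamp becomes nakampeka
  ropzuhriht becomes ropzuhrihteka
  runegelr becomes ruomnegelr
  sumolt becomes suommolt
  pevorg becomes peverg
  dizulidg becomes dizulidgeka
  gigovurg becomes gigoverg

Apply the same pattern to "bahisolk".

baomhisolk

"bahisolk" has second-to-last letter 'l'. The stems whose second-to-last letter is 'l' (runegelr → ruomnegelr, sumolt → suommolt) insert -om- after the first vowel.
The other patterns: stems whose second-to-last letter is 'r' change the last vowel to 'e'; stems whose second-to-last letter is 'd', 'h' or 'm' add -eka.
So bahisolk → baomhisolk.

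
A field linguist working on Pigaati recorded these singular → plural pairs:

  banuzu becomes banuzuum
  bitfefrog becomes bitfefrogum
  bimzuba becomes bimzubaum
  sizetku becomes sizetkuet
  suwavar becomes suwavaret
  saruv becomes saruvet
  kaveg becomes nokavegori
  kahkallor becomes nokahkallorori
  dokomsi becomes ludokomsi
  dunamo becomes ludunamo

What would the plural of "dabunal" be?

"dabunal" begins with d-. The stems beginning with d- (dokomsi → ludokomsi, dunamo → ludunamo) add the prefix lu-.
So dabunal → ludabunal.

ludabunal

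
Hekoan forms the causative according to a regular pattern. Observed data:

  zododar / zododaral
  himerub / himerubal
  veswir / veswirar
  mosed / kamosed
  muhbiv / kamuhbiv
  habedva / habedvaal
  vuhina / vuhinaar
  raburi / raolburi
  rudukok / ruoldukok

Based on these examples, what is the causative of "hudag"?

"hudag" begins with h-. The stems beginning with h- (habedva → habedvaal, himerub → himerubal) add -al.
The other patterns: stems beginning with v- add -ar; stems beginning with m- add the prefix ka-; stems beginning with r- insert -ol- after the first vowel.
So hudag → hudagal.

hudagal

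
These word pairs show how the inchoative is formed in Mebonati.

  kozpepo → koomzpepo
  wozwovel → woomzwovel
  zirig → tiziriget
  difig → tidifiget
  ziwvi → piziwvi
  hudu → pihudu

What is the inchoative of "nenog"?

zirig and ziwvi both have last vowel 'i' yet inflect differently (tiziriget, piziwvi), so the last vowel is not what conditions the rule; the final letter is.
"nenog" ends in -g. The stems ending in -g (zirig → tiziriget, difig → tidifiget) add ti- … -et around the stem.
So nenog → tinenoget.

tinenoget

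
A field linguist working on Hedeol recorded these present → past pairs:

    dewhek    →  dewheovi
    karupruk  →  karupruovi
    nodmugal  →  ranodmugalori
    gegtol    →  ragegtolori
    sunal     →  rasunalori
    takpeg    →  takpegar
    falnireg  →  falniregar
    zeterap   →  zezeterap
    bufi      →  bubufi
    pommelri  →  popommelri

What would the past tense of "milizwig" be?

dewhek and takpeg both have last vowel 'e' yet inflect differently (dewheovi, takpegar), so the last vowel is not what conditions the rule; the final letter is.
"milizwig" ends in -g. The stems ending in -g (takpeg → takpegar, falnireg → falniregar) add -ar.
So milizwig → milizwigar.

milizwigar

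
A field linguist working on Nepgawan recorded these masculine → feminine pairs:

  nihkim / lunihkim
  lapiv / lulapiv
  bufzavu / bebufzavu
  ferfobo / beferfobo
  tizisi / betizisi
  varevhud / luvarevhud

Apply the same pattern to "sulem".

varevhud and bufzavu both have last vowel 'u' yet inflect differently (luvarevhud, bebufzavu), so the last vowel is not what conditions the rule; whether the stem ends in a vowel or a consonant is.
"sulem" ends in a consonant. The stems ending in a consonant (lapiv → lulapiv, nihkim → lunihkim, varevhud → luvarevhud) add the prefix lu-.
So sulem → lusulem.

lusulem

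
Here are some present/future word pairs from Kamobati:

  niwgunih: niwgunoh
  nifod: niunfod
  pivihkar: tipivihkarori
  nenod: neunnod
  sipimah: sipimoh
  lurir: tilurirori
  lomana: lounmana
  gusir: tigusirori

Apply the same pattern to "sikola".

niwgunih and gusir both have last vowel 'i' yet inflect differently (niwgunoh, tigusirori), so the last vowel is not what conditions the rule; the final letter is.
"sikola" ends in -a. The one such stem in the data (lomana → lounmana) inserts -un- after the first vowel (as do nifod, nenod), so the same rule applies.
The other patterns: stems ending in -h change the last vowel to 'o'; stems ending in -r add ti- … -ori around the stem.
So sikola → siunkola.

siunkola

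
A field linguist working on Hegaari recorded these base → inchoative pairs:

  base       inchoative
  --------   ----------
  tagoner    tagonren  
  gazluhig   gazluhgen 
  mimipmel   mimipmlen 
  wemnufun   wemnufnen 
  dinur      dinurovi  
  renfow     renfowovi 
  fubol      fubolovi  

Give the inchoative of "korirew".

korirwen

tagoner and dinur both end in -r yet inflect differently (tagonren, dinurovi), so the final letter is not what conditions the rule; the number of vowels is.
"korirew" has 3 vowels. The stems with 3 vowels (tagoner → tagonren, gazluhig → gazluhgen, mimipmel → mimipmlen) delete the last vowel and add -en.
So korirew → korirwen.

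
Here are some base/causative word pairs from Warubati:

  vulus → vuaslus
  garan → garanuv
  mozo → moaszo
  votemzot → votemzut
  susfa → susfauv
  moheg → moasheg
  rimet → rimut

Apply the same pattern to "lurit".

lurut

votemzot and mozo both have last vowel 'o' yet inflect differently (votemzut, moaszo), so the last vowel is not what conditions the rule; the final letter is.
"lurit" ends in -t. The stems ending in -t (votemzot → votemzut, rimet → rimut) change the last vowel to 'u'.
The other patterns: stems ending in -a or -n add -uv; stems ending in -g, -o or -s insert -as- after the first vowel.
So lurit → lurut.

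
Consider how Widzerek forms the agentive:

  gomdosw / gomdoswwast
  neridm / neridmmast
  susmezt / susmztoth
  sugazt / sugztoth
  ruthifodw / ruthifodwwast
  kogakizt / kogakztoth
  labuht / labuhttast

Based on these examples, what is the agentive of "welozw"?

welzwoth

sugazt and labuht both end in -t yet inflect differently (sugztoth, labuhttast), so the final letter is not what conditions the rule; the second-to-last letter is.
"welozw" has second-to-last letter 'z'. The stems whose second-to-last letter is 'z' (sugazt → sugztoth, kogakizt → kogakztoth, susmezt → susmztoth) delete the last vowel and add -oth.
So welozw → welzwoth.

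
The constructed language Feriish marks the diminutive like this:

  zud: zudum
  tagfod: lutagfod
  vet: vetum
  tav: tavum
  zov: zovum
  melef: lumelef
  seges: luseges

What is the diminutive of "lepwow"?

lulepwow

zud and tagfod both end in -d yet inflect differently (zudum, lutagfod), so the final letter is not what conditions the rule; the number of vowels is.
"lepwow" has 2 vowels. The stems with 2 vowels (tagfod → lutagfod, melef → lumelef, seges → luseges) add the prefix lu-.
So lepwow → lulepwow.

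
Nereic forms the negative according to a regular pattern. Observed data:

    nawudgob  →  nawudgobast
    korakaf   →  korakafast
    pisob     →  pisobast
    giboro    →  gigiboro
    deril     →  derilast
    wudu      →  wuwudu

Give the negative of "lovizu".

lolovizu

giboro and pisob both have last vowel 'o' yet inflect differently (gigiboro, pisobast), so the last vowel is not what conditions the rule; whether the stem ends in a vowel or a consonant is.
"lovizu" ends in a vowel. The stems ending in a vowel (wudu → wuwudu, giboro → gigiboro) repeat the first consonant+vowel as a prefix.
So lovizu → lolovizu.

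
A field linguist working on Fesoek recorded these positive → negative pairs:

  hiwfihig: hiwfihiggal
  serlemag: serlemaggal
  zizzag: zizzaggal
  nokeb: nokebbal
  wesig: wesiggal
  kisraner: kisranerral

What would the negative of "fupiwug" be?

fupiwuggal

Every pair shown (hiwfihig → hiwfihiggal, serlemag → serlemaggal, zizzag → zizzaggal, …) follows the same rule: double the final consonant and add -al.
So fupiwug → fupiwuggal.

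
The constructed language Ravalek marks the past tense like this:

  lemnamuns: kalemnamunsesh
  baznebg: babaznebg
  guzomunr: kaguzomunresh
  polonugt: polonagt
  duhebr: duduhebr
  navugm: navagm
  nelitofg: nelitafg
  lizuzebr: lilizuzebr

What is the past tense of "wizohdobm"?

wiwizohdobm

guzomunr and duhebr both end in -r yet inflect differently (kaguzomunresh, duduhebr), so the final letter is not what conditions the rule; the second-to-last letter is.
"wizohdobm" has second-to-last letter 'b'. The stems whose second-to-last letter is 'b' (duhebr → duduhebr, lizuzebr → lilizuzebr, baznebg → babaznebg) repeat the first consonant+vowel as a prefix.
So wizohdobm → wiwizohdobm.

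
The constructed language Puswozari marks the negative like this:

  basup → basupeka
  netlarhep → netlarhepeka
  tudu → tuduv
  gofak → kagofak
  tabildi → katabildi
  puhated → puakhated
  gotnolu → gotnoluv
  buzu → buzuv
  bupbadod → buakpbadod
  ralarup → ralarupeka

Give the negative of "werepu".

werepuv

puhated and netlarhep both have last vowel 'e' yet inflect differently (puakhated, netlarhepeka), so the last vowel is not what conditions the rule; the final letter is.
"werepu" ends in -u. The stems ending in -u (tudu → tuduv, gotnolu → gotnoluv, buzu → buzuv) drop the final letter and add -uv.
So werepu → werepuv.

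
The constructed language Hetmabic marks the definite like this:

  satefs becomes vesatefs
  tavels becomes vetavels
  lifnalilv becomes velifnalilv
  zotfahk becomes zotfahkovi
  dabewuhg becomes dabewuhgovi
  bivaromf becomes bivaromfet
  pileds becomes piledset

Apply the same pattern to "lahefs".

velahefs

satefs and pileds both end in -s yet inflect differently (vesatefs, piledset), so the final letter is not what conditions the rule; the second-to-last letter is.
"lahefs" has second-to-last letter 'f'. The one such stem in the data (satefs → vesatefs) adds the prefix ve-, so the same rule applies.
So lahefs → velahefs.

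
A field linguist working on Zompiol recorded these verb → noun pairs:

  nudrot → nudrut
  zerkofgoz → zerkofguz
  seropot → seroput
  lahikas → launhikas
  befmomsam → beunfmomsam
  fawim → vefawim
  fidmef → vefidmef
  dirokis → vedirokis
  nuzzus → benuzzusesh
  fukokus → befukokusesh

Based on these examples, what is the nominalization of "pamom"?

befmomsam and fawim both end in -m yet inflect differently (beunfmomsam, vefawim), so the final letter is not what conditions the rule; the last vowel is.
"pamom" has last vowel 'o'. The stems whose last vowel is 'o' (nudrot → nudrut, zerkofgoz → zerkofguz, seropot → seroput) change the last vowel to 'u'.
The other patterns: stems whose last vowel is 'a' insert -un- after the first vowel; stems whose last vowel is 'e' or 'i' add the prefix ve-; stems whose last vowel is 'u' add be- … -esh around the stem.
So pamom → pamum.

pamum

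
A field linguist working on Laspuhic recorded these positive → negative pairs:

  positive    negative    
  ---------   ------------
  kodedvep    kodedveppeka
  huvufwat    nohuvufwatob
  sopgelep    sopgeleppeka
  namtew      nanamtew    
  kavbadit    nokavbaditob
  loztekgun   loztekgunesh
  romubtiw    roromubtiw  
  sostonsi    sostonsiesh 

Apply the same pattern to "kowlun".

kowlunesh

kavbadit and romubtiw both have last vowel 'i' yet inflect differently (nokavbaditob, roromubtiw), so the last vowel is not what conditions the rule; the final letter is.
"kowlun" ends in -n. The one such stem in the data (loztekgun → loztekgunesh) adds -esh, so the same rule applies.
So kowlun → kowlunesh.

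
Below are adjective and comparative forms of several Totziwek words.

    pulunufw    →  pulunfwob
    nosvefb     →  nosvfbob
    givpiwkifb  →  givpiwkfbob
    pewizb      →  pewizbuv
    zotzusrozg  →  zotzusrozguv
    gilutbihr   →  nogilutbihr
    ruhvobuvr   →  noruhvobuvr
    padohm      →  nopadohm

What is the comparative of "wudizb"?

nosvefb and pewizb both end in -b yet inflect differently (nosvfbob, pewizbuv), so the final letter is not what conditions the rule; the second-to-last letter is.
"wudizb" has second-to-last letter 'z'. The stems whose second-to-last letter is 'z' (pewizb → pewizbuv, zotzusrozg → zotzusrozguv) add -uv.
So wudizb → wudizbuv.

wudizbuv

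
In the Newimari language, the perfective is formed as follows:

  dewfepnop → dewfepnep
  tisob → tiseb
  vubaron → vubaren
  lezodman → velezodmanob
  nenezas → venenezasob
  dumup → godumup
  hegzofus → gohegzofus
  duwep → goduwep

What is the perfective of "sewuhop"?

vubaron and lezodman both end in -n yet inflect differently (vubaren, velezodmanob), so the final letter is not what conditions the rule; the last vowel is.
"sewuhop" has last vowel 'o'. The stems whose last vowel is 'o' (dewfepnop → dewfepnep, tisob → tiseb, vubaron → vubaren) change the last vowel to 'e'.
The other patterns: stems whose last vowel is 'a' add ve- … -ob around the stem; stems whose last vowel is 'e' or 'u' add the prefix go-.
So sewuhop → sewuhep.

sewuhep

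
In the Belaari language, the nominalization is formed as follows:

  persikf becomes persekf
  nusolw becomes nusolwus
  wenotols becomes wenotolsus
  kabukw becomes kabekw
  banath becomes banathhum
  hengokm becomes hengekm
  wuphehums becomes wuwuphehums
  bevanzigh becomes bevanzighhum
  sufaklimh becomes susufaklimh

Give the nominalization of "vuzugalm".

vuzugalmus

wuphehums and wenotols both end in -s yet inflect differently (wuwuphehums, wenotolsus), so the final letter is not what conditions the rule; the second-to-last letter is.
"vuzugalm" has second-to-last letter 'l'. The stems whose second-to-last letter is 'l' (wenotols → wenotolsus, nusolw → nusolwus) add -us.
The other patterns: stems whose second-to-last letter is 'm' repeat the first consonant+vowel as a prefix; stems whose second-to-last letter is 'k' change the last vowel to 'e'; stems whose second-to-last letter is 'g' or 't' double the final consonant and add -um.
So vuzugalm → vuzugalmus.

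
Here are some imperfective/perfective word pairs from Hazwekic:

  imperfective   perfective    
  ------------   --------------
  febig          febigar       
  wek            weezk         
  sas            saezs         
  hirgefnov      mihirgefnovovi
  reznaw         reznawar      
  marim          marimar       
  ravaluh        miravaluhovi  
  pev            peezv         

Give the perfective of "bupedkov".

pev and hirgefnov both end in -v yet inflect differently (peezv, mihirgefnovovi), so the final letter is not what conditions the rule; the number of vowels is.
"bupedkov" has 3 vowels. The stems with 3 vowels (ravaluh → miravaluhovi, hirgefnov → mihirgefnovovi) add mi- … -ovi around the stem.
So bupedkov → mibupedkovovi.

mibupedkovovi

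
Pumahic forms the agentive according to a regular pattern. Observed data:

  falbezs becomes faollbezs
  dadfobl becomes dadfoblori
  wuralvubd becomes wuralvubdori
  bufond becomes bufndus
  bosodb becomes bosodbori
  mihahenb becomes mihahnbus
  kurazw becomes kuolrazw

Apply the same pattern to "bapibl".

bapiblori

mihahenb and bosodb both end in -b yet inflect differently (mihahnbus, bosodbori), so the final letter is not what conditions the rule; the second-to-last letter is.
"bapibl" has second-to-last letter 'b'. The stems whose second-to-last letter is 'b' (wuralvubd → wuralvubdori, dadfobl → dadfoblori) add -ori.
The other patterns: stems whose second-to-last letter is 'n' delete the last vowel and add -us; stems whose second-to-last letter is 'z' insert -ol- after the first vowel.
So bapibl → bapiblori.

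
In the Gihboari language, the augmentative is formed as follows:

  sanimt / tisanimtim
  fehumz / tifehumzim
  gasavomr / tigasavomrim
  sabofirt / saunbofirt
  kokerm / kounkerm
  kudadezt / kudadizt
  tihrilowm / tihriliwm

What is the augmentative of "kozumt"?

sanimt and sabofirt both end in -t yet inflect differently (tisanimtim, saunbofirt), so the final letter is not what conditions the rule; the second-to-last letter is.
"kozumt" has second-to-last letter 'm'. The stems whose second-to-last letter is 'm' (sanimt → tisanimtim, fehumz → tifehumzim, gasavomr → tigasavomrim) add ti- … -im around the stem.
So kozumt → tikozumtim.

tikozumtim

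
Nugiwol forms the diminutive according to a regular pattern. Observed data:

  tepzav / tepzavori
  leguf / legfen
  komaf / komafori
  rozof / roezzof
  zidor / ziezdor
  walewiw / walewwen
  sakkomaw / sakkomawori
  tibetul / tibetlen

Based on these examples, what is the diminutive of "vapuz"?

vapzen

rozof and komaf both end in -f yet inflect differently (roezzof, komafori), so the final letter is not what conditions the rule; the last vowel is.
"vapuz" has last vowel 'u'. The stems whose last vowel is 'u' (tibetul → tibetlen, leguf → legfen) delete the last vowel and add -en.
The other patterns: stems whose last vowel is 'o' insert -ez- after the first vowel; stems whose last vowel is 'a' add -ori.
So vapuz → vapzen.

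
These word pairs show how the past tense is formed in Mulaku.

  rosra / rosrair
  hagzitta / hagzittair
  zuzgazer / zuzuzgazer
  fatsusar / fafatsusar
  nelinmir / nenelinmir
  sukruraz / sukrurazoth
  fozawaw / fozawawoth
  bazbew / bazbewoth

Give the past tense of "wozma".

rosra and fatsusar both have last vowel 'a' yet inflect differently (rosrair, fafatsusar), so the last vowel is not what conditions the rule; the final letter is.
"wozma" ends in -a. The stems ending in -a (rosra → rosrair, hagzitta → hagzittair) add -ir.
So wozma → wozmair.

wozmair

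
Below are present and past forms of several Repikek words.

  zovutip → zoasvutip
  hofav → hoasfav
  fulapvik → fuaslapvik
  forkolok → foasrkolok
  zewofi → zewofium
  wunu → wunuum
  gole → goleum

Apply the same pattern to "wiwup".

zovutip and zewofi both have last vowel 'i' yet inflect differently (zoasvutip, zewofium), so the last vowel is not what conditions the rule; whether the stem ends in a vowel or a consonant is.
"wiwup" ends in a consonant. The stems ending in a consonant (zovutip → zoasvutip, hofav → hoasfav, fulapvik → fuaslapvik) insert -as- after the first vowel.
The other pattern: stems ending in a vowel add -um.
So wiwup → wiaswup.

wiaswup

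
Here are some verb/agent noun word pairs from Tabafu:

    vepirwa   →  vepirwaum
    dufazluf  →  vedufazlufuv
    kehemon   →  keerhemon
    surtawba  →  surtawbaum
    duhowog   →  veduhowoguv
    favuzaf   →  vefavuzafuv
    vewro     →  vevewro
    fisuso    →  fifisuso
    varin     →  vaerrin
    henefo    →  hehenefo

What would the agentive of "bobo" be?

vepirwa and favuzaf both have last vowel 'a' yet inflect differently (vepirwaum, vefavuzafuv), so the last vowel is not what conditions the rule; the final letter is.
"bobo" ends in -o. The stems ending in -o (henefo → hehenefo, fisuso → fifisuso, vewro → vevewro) repeat the first consonant+vowel as a prefix.
So bobo → bobobo.

bobobo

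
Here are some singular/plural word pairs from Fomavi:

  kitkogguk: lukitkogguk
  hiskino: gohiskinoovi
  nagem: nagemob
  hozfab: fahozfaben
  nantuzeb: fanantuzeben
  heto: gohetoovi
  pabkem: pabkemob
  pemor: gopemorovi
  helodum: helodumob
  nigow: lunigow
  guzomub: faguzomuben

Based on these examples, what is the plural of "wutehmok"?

luwutehmok

pabkem and nantuzeb both have last vowel 'e' yet inflect differently (pabkemob, fanantuzeben), so the last vowel is not what conditions the rule; the final letter is.
"wutehmok" ends in -k. The one such stem in the data (kitkogguk → lukitkogguk) adds the prefix lu-, so the same rule applies.
So wutehmok → luwutehmok.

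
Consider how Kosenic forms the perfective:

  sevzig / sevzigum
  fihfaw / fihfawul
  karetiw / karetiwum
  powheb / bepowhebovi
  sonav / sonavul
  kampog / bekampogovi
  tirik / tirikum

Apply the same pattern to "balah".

fihfaw and karetiw both end in -w yet inflect differently (fihfawul, karetiwum), so the final letter is not what conditions the rule; the last vowel is.
"balah" has last vowel 'a'. The stems whose last vowel is 'a' (fihfaw → fihfawul, sonav → sonavul) add -ul.
The other patterns: stems whose last vowel is 'i' add -um; stems whose last vowel is 'e' or 'o' add be- … -ovi around the stem.
So balah → balahul.

balahul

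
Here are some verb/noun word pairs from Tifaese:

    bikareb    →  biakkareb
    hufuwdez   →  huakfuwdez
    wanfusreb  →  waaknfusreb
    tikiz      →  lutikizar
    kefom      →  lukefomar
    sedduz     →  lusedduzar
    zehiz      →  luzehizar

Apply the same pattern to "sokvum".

lusokvumar

hufuwdez and tikiz both end in -z yet inflect differently (huakfuwdez, lutikizar), so the final letter is not what conditions the rule; the last vowel is.
"sokvum" has last vowel 'u'. The one such stem in the data (sedduz → lusedduzar) adds lu- … -ar around the stem, so the same rule applies.
So sokvum → lusokvumar.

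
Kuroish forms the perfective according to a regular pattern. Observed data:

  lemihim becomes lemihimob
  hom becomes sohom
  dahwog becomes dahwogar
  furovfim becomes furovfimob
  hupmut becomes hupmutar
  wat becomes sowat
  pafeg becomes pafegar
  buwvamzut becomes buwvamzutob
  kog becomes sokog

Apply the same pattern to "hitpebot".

"hitpebot" has 3 vowels. The stems with 3 vowels (buwvamzut → buwvamzutob, lemihim → lemihimob, furovfim → furovfimob) add -ob.
The other patterns: stems with 1 vowel add the prefix so-; stems with 2 vowels add -ar.
So hitpebot → hitpebotob.

hitpebotob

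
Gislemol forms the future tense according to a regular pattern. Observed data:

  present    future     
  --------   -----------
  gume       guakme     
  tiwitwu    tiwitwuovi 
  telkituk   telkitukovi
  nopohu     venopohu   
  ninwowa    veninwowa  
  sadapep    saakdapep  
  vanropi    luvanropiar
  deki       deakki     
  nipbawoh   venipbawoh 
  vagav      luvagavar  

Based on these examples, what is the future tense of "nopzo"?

tiwitwu and nopohu both end in -u yet inflect differently (tiwitwuovi, venopohu), so the final letter is not what conditions the rule; the first letter is.
"nopzo" begins with n-. The stems beginning with n- (nopohu → venopohu, nipbawoh → venipbawoh, ninwowa → veninwowa) add the prefix ve-.
So nopzo → venopzo.

venopzo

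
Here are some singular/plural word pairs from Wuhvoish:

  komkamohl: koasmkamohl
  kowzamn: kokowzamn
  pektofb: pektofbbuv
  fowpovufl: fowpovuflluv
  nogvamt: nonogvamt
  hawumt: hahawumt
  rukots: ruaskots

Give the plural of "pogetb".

"pogetb" has second-to-last letter 't'. The one such stem in the data (rukots → ruaskots) inserts -as- after the first vowel (as does komkamohl), so the same rule applies.
The other patterns: stems whose second-to-last letter is 'm' repeat the first consonant+vowel as a prefix; stems whose second-to-last letter is 'f' double the final consonant and add -uv.
So pogetb → poasgetb.

poasgetb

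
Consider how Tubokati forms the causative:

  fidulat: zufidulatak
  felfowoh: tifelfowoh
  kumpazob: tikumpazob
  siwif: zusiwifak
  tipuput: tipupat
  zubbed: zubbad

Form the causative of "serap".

fidulat and tipuput both end in -t yet inflect differently (zufidulatak, tipupat), so the final letter is not what conditions the rule; the last vowel is.
"serap" has last vowel 'a'. The one such stem in the data (fidulat → zufidulatak) adds zu- … -ak around the stem, so the same rule applies.
The other patterns: stems whose last vowel is 'o' add the prefix ti-; stems whose last vowel is 'e' or 'u' change the last vowel to 'a'.
So serap → zuserapak.

zuserapak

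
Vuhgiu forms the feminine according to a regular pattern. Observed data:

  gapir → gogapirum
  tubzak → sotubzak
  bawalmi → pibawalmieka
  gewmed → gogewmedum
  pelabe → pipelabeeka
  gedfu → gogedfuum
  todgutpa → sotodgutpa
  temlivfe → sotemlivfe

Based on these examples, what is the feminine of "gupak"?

temlivfe and pelabe both end in -e yet inflect differently (sotemlivfe, pipelabeeka), so the final letter is not what conditions the rule; the first letter is.
"gupak" begins with g-. The stems beginning with g- (gedfu → gogedfuum, gapir → gogapirum, gewmed → gogewmedum) add go- … -um around the stem.
The other patterns: stems beginning with t- add the prefix so-; stems beginning with b- or p- add pi- … -eka around the stem.
So gupak → gogupakum.

gogupakum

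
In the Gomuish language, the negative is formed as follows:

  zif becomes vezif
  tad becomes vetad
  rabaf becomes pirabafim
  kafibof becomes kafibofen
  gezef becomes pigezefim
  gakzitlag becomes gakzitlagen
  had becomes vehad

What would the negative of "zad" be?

vezad

zif and gezef both end in -f yet inflect differently (vezif, pigezefim), so the final letter is not what conditions the rule; the number of vowels is.
"zad" has 1 vowel. The stems with 1 vowel (tad → vetad, zif → vezif, had → vehad) add the prefix ve-.
So zad → vezad.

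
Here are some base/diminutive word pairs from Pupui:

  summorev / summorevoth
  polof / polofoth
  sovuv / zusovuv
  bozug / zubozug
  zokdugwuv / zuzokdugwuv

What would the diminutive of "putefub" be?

"putefub" has last vowel 'u'. The stems whose last vowel is 'u' (sovuv → zusovuv, zokdugwuv → zuzokdugwuv, bozug → zubozug) add the prefix zu-.
The other pattern: stems whose last vowel is 'e' or 'o' add -oth.
So putefub → zuputefub.

zuputefub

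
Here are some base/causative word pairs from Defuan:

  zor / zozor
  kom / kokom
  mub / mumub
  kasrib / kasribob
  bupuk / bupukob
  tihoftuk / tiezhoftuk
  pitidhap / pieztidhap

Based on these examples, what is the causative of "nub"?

nunub

mub and kasrib both end in -b yet inflect differently (mumub, kasribob), so the final letter is not what conditions the rule; the number of vowels is.
"nub" has 1 vowel. The stems with 1 vowel (zor → zozor, kom → kokom, mub → mumub) repeat the first consonant+vowel as a prefix.
The other patterns: stems with 2 vowels add -ob; stems with 3 vowels insert -ez- after the first vowel.
So nub → nunub.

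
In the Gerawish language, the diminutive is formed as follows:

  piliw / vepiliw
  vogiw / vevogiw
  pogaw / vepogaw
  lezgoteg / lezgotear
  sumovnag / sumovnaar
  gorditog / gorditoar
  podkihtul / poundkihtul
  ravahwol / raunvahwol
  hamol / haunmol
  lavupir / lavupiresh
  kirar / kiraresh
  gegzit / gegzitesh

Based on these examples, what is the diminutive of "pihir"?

pogaw and sumovnag both have last vowel 'a' yet inflect differently (vepogaw, sumovnaar), so the last vowel is not what conditions the rule; the final letter is.
"pihir" ends in -r. The stems ending in -r (lavupir → lavupiresh, kirar → kiraresh) add -esh.
The other patterns: stems ending in -w add the prefix ve-; stems ending in -g drop the final letter and add -ar; stems ending in -l insert -un- after the first vowel.
So pihir → pihiresh.

pihiresh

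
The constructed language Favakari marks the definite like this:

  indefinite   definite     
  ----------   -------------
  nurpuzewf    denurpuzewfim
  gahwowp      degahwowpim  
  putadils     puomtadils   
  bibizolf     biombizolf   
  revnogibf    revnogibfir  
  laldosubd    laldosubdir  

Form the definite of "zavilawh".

dezavilawhim

nurpuzewf and bibizolf both end in -f yet inflect differently (denurpuzewfim, biombizolf), so the final letter is not what conditions the rule; the second-to-last letter is.
"zavilawh" has second-to-last letter 'w'. The stems whose second-to-last letter is 'w' (nurpuzewf → denurpuzewfim, gahwowp → degahwowpim) add de- … -im around the stem.
The other patterns: stems whose second-to-last letter is 'l' insert -om- after the first vowel; stems whose second-to-last letter is 'b' add -ir.
So zavilawh → dezavilawhim.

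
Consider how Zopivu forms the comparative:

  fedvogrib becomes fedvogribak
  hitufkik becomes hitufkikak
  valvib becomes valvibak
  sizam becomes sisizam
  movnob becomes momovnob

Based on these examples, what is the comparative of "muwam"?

mumuwam

fedvogrib and movnob both end in -b yet inflect differently (fedvogribak, momovnob), so the final letter is not what conditions the rule; the last vowel is.
"muwam" has last vowel 'a'. The one such stem in the data (sizam → sisizam) repeats the first consonant+vowel as a prefix (as does movnob), so the same rule applies.
So muwam → mumuwam.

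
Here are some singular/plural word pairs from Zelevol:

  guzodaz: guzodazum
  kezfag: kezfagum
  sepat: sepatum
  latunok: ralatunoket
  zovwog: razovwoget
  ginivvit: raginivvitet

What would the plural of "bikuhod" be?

kezfag and zovwog both end in -g yet inflect differently (kezfagum, razovwoget), so the final letter is not what conditions the rule; the last vowel is.
"bikuhod" has last vowel 'o'. The stems whose last vowel is 'o' (latunok → ralatunoket, zovwog → razovwoget) add ra- … -et around the stem.
So bikuhod → rabikuhodet.

rabikuhodet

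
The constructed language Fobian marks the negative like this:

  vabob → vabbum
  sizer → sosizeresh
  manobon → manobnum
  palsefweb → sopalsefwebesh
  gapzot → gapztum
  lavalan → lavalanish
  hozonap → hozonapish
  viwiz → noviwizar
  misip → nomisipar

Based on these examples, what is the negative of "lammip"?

nolammipar

manobon and lavalan both end in -n yet inflect differently (manobnum, lavalanish), so the final letter is not what conditions the rule; the last vowel is.
"lammip" has last vowel 'i'. The stems whose last vowel is 'i' (viwiz → noviwizar, misip → nomisipar) add no- … -ar around the stem.
So lammip → nolammipar.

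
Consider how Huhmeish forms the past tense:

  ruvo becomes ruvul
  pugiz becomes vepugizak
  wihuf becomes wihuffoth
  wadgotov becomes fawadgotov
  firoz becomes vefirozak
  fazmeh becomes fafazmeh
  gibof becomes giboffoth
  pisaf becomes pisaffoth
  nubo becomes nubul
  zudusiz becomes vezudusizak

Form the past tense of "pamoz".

vepamozak

nubo and firoz both have last vowel 'o' yet inflect differently (nubul, vefirozak), so the last vowel is not what conditions the rule; the final letter is.
"pamoz" ends in -z. The stems ending in -z (pugiz → vepugizak, zudusiz → vezudusizak, firoz → vefirozak) add ve- … -ak around the stem.
The other patterns: stems ending in -o drop the final letter and add -ul; stems ending in -f double the final consonant and add -oth; stems ending in -h or -v add the prefix fa-.
So pamoz → vepamozak.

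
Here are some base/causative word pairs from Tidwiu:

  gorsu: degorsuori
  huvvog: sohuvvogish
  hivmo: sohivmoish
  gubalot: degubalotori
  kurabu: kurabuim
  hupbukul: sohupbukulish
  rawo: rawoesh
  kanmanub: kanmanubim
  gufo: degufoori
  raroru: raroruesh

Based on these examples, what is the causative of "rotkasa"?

"rotkasa" begins with r-. The stems beginning with r- (raroru → raroruesh, rawo → rawoesh) add -esh.
So rotkasa → rotkasaesh.

rotkasaesh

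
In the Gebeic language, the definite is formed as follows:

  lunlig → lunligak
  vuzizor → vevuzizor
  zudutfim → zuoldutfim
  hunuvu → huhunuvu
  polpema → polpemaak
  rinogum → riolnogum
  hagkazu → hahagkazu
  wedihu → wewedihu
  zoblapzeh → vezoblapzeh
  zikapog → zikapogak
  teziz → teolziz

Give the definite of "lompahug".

lompahugak

"lompahug" ends in -g. The stems ending in -g (zikapog → zikapogak, lunlig → lunligak) add -ak.
The other patterns: stems ending in -u repeat the first consonant+vowel as a prefix; stems ending in -m or -z insert -ol- after the first vowel; stems ending in -h or -r add the prefix ve-.
So lompahug → lompahugak.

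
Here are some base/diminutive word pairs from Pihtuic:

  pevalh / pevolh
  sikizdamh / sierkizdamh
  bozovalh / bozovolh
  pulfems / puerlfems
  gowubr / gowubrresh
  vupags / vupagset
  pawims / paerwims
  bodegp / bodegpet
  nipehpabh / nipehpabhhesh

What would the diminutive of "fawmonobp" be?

fawmonobppesh

sikizdamh and nipehpabh both end in -h yet inflect differently (sierkizdamh, nipehpabhhesh), so the final letter is not what conditions the rule; the second-to-last letter is.
"fawmonobp" has second-to-last letter 'b'. The stems whose second-to-last letter is 'b' (gowubr → gowubrresh, nipehpabh → nipehpabhhesh) double the final consonant and add -esh.
So fawmonobp → fawmonobppesh.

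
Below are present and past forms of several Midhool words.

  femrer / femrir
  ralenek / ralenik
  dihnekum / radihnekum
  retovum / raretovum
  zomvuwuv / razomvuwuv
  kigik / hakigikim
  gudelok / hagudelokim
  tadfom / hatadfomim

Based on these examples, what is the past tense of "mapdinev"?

ralenek and kigik both end in -k yet inflect differently (ralenik, hakigikim), so the final letter is not what conditions the rule; the last vowel is.
"mapdinev" has last vowel 'e'. The stems whose last vowel is 'e' (femrer → femrir, ralenek → ralenik) change the last vowel to 'i'.
The other patterns: stems whose last vowel is 'u' add the prefix ra-; stems whose last vowel is 'i' or 'o' add ha- … -im around the stem.
So mapdinev → mapdiniv.

mapdiniv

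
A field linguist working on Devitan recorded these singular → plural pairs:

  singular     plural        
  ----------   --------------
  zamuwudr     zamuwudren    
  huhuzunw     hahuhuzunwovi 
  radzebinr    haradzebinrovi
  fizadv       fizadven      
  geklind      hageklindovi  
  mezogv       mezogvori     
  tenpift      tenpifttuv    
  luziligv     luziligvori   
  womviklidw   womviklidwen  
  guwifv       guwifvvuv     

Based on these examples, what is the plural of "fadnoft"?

fadnofttuv

"fadnoft" has second-to-last letter 'f'. The stems whose second-to-last letter is 'f' (guwifv → guwifvvuv, tenpift → tenpifttuv) double the final consonant and add -uv.
So fadnoft → fadnofttuv.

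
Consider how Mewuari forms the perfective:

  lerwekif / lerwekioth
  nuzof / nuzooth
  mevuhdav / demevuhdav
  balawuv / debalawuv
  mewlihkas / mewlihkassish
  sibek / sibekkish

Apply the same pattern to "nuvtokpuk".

"nuvtokpuk" ends in -k. The one such stem in the data (sibek → sibekkish) doubles the final consonant and adds -ish (as does mewlihkas), so the same rule applies.
The other patterns: stems ending in -f drop the final letter and add -oth; stems ending in -v add the prefix de-.
So nuvtokpuk → nuvtokpukkish.

nuvtokpukkish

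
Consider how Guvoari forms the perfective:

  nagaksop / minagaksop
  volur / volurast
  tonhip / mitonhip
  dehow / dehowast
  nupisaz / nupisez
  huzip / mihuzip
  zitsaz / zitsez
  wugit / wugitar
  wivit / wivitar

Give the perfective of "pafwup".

wivit and tonhip both have last vowel 'i' yet inflect differently (wivitar, mitonhip), so the last vowel is not what conditions the rule; the final letter is.
"pafwup" ends in -p. The stems ending in -p (tonhip → mitonhip, nagaksop → minagaksop, huzip → mihuzip) add the prefix mi-.
The other patterns: stems ending in -t add -ar; stems ending in -z change the last vowel to 'e'; stems ending in -r or -w add -ast.
So pafwup → mipafwup.

mipafwup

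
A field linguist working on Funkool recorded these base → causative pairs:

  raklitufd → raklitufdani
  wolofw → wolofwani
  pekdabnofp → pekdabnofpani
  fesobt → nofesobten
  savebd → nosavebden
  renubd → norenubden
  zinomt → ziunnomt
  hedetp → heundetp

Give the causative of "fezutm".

raklitufd and savebd both end in -d yet inflect differently (raklitufdani, nosavebden), so the final letter is not what conditions the rule; the second-to-last letter is.
"fezutm" has second-to-last letter 't'. The one such stem in the data (hedetp → heundetp) inserts -un- after the first vowel (as does zinomt), so the same rule applies.
The other patterns: stems whose second-to-last letter is 'f' add -ani; stems whose second-to-last letter is 'b' add no- … -en around the stem.
So fezutm → feunzutm.

feunzutm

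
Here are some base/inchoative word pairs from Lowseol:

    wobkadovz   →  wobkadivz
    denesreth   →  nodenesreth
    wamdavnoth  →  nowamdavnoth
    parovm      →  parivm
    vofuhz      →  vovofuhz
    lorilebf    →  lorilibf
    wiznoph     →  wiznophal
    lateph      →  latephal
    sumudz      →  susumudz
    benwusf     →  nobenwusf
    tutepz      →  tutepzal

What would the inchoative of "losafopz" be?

wamdavnoth and wiznoph both end in -h yet inflect differently (nowamdavnoth, wiznophal), so the final letter is not what conditions the rule; the second-to-last letter is.
"losafopz" has second-to-last letter 'p'. The stems whose second-to-last letter is 'p' (wiznoph → wiznophal, lateph → latephal, tutepz → tutepzal) add -al.
The other patterns: stems whose second-to-last letter is 'd' or 'h' repeat the first consonant+vowel as a prefix; stems whose second-to-last letter is 's' or 't' add the prefix no-; stems whose second-to-last letter is 'b' or 'v' change the last vowel to 'i'.
So losafopz → losafopzal.

losafopzal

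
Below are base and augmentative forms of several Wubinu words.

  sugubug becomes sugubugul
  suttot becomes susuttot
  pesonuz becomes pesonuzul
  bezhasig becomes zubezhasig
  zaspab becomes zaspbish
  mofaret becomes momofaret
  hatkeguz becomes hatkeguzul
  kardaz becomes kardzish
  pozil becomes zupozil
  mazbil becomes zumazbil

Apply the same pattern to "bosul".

bosulul

pesonuz and kardaz both end in -z yet inflect differently (pesonuzul, kardzish), so the final letter is not what conditions the rule; the last vowel is.
"bosul" has last vowel 'u'. The stems whose last vowel is 'u' (sugubug → sugubugul, pesonuz → pesonuzul, hatkeguz → hatkeguzul) add -ul.
The other patterns: stems whose last vowel is 'e' or 'o' repeat the first consonant+vowel as a prefix; stems whose last vowel is 'a' delete the last vowel and add -ish; stems whose last vowel is 'i' add the prefix zu-.
So bosul → bosulul.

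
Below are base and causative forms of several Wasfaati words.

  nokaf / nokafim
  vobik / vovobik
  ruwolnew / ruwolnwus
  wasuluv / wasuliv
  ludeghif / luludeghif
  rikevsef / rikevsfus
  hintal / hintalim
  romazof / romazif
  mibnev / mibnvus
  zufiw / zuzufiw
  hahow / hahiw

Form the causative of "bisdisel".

"bisdisel" has last vowel 'e'. The stems whose last vowel is 'e' (rikevsef → rikevsfus, ruwolnew → ruwolnwus, mibnev → mibnvus) delete the last vowel and add -us.
The other patterns: stems whose last vowel is 'a' add -im; stems whose last vowel is 'o' or 'u' change the last vowel to 'i'; stems whose last vowel is 'i' repeat the first consonant+vowel as a prefix.
So bisdisel → bisdislus.

bisdislus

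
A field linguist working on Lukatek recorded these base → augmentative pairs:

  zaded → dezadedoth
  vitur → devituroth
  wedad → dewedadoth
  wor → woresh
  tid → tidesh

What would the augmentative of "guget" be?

vitur and wor both end in -r yet inflect differently (devituroth, woresh), so the final letter is not what conditions the rule; the number of vowels is.
"guget" has 2 vowels. The stems with 2 vowels (zaded → dezadedoth, vitur → devituroth, wedad → dewedadoth) add de- … -oth around the stem.
So guget → degugetoth.

degugetoth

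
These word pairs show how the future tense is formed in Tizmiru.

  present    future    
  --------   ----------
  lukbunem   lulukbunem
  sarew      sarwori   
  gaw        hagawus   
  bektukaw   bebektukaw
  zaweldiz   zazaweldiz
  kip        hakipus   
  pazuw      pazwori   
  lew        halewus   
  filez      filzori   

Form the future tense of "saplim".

lew and pazuw both end in -w yet inflect differently (halewus, pazwori), so the final letter is not what conditions the rule; the number of vowels is.
"saplim" has 2 vowels. The stems with 2 vowels (filez → filzori, pazuw → pazwori, sarew → sarwori) delete the last vowel and add -ori.
The other patterns: stems with 1 vowel add ha- … -us around the stem; stems with 3 vowels repeat the first consonant+vowel as a prefix.
So saplim → saplmori.

saplmori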